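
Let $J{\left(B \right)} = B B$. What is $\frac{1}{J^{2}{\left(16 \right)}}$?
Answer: $\frac{1}{65536} \approx 1.5259 \cdot 10^{-5}$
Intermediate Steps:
$J{\left(B \right)} = B^{2}$
$\frac{1}{J^{2}{\left(16 \right)}} = \frac{1}{\left(16^{2}\right)^{2}} = \frac{1}{256^{2}} = \frac{1}{65536}$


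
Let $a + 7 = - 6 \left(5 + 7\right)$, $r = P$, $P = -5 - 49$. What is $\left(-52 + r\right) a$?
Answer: $8374$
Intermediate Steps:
$P = -54$
$r = -54$
$a = -79$ ($a = -7 - 6 \left(5 + 7\right) = -7 - 72 = -79$)
$\left(-52 + r\right) a = \left(-52 - 54\right) \left(-79\right) = \left(-106\right) \left(-79\right) = 8374$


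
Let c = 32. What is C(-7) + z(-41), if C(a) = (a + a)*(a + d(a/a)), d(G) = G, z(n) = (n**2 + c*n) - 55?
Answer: 398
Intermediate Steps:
z(n) = -55 + n**2 + 32*n (z(n) = (n**2 + 32*n) - 55 = -55 + n**2 + 32*n)
C(a) = 2*a*(1 + a) (C(a) = (a + a)*(a + a/a) = (2*a)*(a + 1) = (2*a)*(1 + a) = 2*a*(1 + a))
C(-7) + z(-41) = 2*(-7)*(1 - 7) + (-55 + (-41)**2 + 32*(-41)) = 2*(-7)*(-6) + (-55 + 1681 - 1312) = 84 + 314 = 398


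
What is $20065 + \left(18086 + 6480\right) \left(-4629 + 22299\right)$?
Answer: $434101285$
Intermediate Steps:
$20065 + \left(18086 + 6480\right) \left(-4629 + 22299\right) = 20065 + 24566 \cdot 17670 = 20065 + 434081220 = 434101285$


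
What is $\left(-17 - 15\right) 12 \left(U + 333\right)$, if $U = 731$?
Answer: $-408576$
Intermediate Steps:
$\left(-17 - 15\right) 12 \left(U + 333\right) = \left(-17 - 15\right) 12 \left(731 + 333\right) = \left(-32\right) 12 \cdot 1064 = \left(-384\right) 1064 = -408576$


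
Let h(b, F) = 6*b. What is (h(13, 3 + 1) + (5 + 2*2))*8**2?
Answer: 5568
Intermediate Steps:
(h(13, 3 + 1) + (5 + 2*2))*8**2 = (6*13 + (5 + 2*2))*8**2 = (78 + (5 + 4))*64 = (78 + 9)*64 = 87*64 = 5568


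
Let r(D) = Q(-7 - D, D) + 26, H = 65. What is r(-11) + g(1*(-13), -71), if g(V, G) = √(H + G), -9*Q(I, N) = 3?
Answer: 77/3 + I*√6 ≈ 25.667 + 2.4495*I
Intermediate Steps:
Q(I, N) = -⅓ (Q(I, N) = -⅑*3 = -⅓)
g(V, G) = √(65 + G)
r(D) = 77/3 (r(D) = -⅓ + 26 = 77/3)
r(-11) + g(1*(-13), -71) = 77/3 + √(65 - 71) = 77/3 + √(-6) = 77/3 + I*√6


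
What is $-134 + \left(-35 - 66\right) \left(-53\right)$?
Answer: $5219$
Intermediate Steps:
$-134 + \left(-35 - 66\right) \left(-53\right) = -134 - -5353 = -134 + 5353 = 5219$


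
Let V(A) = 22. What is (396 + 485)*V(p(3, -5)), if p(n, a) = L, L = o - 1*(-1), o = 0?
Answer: 19382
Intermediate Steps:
L = 1 (L = 0 - 1*(-1) = 0 + 1 = 1)
p(n, a) = 1
(396 + 485)*V(p(3, -5)) = (396 + 485)*22 = 881*22 = 19382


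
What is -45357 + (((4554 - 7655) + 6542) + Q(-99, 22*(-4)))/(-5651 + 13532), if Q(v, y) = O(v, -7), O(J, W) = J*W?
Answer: -119151461/2627 ≈ -45357.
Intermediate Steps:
Q(v, y) = -7*v (Q(v, y) = v*(-7) = -7*v)
-45357 + (((4554 - 7655) + 6542) + Q(-99, 22*(-4)))/(-5651 + 13532) = -45357 + (((4554 - 7655) + 6542) - 7*(-99))/(-5651 + 13532) = -45357 + ((-3101 + 6542) + 693)/7881 = -45357 + (3441 + 693)*(1/7881) = -45357 + 4134*(1/7881) = -45357 + 1378/2627 = -119151461/2627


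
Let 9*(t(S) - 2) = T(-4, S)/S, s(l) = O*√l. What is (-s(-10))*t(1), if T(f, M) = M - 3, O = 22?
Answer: -352*I*√10/9 ≈ -123.68*I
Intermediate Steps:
s(l) = 22*√l
T(f, M) = -3 + M
t(S) = 2 + (-3 + S)/(9*S) (t(S) = 2 + ((-3 + S)/S)/9 = 2 + (-3 + S)/(9*S))
(-s(-10))*t(1) = (-22*√(-10))*((⅑)*(-3 + 19*1)/1) = (-22*I*√10)*((⅑)*1*(-3 + 19)) = (-22*I*√10)*((⅑)*1*16) = -22*I*√10*(16/9) = -352*I*√10/9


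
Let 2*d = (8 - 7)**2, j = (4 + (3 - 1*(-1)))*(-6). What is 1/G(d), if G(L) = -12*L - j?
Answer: 1/42 ≈ 0.023810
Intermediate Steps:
j = -48 (j = (4 + (3 + 1))*(-6) = (4 + 4)*(-6) = 8*(-6) = -48)
d = 1/2 (d = (8 - 7)**2/2 = (1/2)*1**2 = (1/2)*1 = 1/2 ≈ 0.50000)
G(L) = 48 - 12*L (G(L) = -12*L - 1*(-48) = -12*L + 48 = 48 - 12*L)
1/G(d) = 1/(48 - 12*1/2) = 1/(48 - 6) = 1/42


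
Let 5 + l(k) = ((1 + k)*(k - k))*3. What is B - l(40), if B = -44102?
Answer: -44097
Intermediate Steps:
l(k) = -5 (l(k) = -5 + ((1 + k)*(k - k))*3 = -5 + ((1 + k)*0)*3 = -5 + 0*3 = -5 + 0 = -5)
B - l(40) = -44102 - 1*(-5) = -44102 + 5 = -44097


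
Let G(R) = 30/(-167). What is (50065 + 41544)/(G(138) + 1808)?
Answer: 15298703/301906 ≈ 50.674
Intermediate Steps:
G(R) = -30/167 (G(R) = 30*(-1/167) = -30/167)
(50065 + 41544)/(G(138) + 1808) = (50065 + 41544)/(-30/167 + 1808) = 91609/(301906/167) = 91609*(167/301906) = 15298703/301906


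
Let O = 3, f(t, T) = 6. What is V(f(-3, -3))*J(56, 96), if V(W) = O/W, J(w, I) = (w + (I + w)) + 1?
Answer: 209/2 ≈ 104.50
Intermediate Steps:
J(w, I) = 1 + I + 2*w (J(w, I) = (I + 2*w) + 1 = 1 + I + 2*w)
V(W) = 3/W
V(f(-3, -3))*J(56, 96) = (3/6)*(1 + 96 + 2*56) = (3*(1/6))*(1 + 96 + 112) = (1/2)*209 = 209/2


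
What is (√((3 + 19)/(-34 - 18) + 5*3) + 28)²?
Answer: (728 + √9854)²/676 ≈ 1012.4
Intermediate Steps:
(√((3 + 19)/(-34 - 18) + 5*3) + 28)² = (√(22/(-52) + 15) + 28)² = (√(22*(-1/52) + 15) + 28)² = (√(-11/26 + 15) + 28)² = (√(379/26) + 28)² = (√9854/26 + 28)² = (28 + √9854/26)²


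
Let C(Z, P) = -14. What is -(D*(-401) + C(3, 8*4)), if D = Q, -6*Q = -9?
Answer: 1231/2 ≈ 615.50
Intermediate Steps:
Q = 3/2 (Q = -1/6*(-9) = 3/2 ≈ 1.5000)
D = 3/2 ≈ 1.5000
-(D*(-401) + C(3, 8*4)) = -((3/2)*(-401) - 14) = -(-1203/2 - 14) = -1*(-1231/2) = 1231/2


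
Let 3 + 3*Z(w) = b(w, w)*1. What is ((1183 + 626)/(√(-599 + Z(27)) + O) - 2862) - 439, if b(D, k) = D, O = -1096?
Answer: -3969147571/1201807 - 1809*I*√591/1201807 ≈ -3302.6 - 0.036593*I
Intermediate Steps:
Z(w) = -1 + w/3 (Z(w) = -1 + (w*1)/3 = -1 + w/3)
((1183 + 626)/(√(-599 + Z(27)) + O) - 2862) - 439 = ((1183 + 626)/(√(-599 + (-1 + (⅓)*27)) - 1096) - 2862) - 439 = (1809/(√(-599 + (-1 + 9)) - 1096) - 2862) - 439 = (1809/(√(-599 + 8) - 1096) - 2862) - 439 = (1809/(√(-591) - 1096) - 2862) - 439 = (1809/(I*√591 - 1096) - 2862) - 439 = (1809/(-1096 + I*√591) - 2862) - 439 = (-2862 + 1809/(-1096 + I*√591)) - 439 = -3301 + 1809/(-1096 + I*√591)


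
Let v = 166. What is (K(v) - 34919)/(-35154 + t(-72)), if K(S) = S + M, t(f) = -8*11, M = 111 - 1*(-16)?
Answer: 17313/17621 ≈ 0.98252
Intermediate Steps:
M = 127 (M = 111 + 16 = 127)
t(f) = -88
K(S) = 127 + S (K(S) = S + 127 = 127 + S)
(K(v) - 34919)/(-35154 + t(-72)) = ((127 + 166) - 34919)/(-35154 - 88) = (293 - 34919)/(-35242) = -34626*(-1/35242) = 17313/17621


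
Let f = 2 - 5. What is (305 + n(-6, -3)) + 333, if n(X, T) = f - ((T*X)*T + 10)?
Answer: 679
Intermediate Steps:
f = -3
n(X, T) = -13 - X*T² (n(X, T) = -3 - ((T*X)*T + 10) = -3 - (X*T² + 10) = -3 - (10 + X*T²) = -3 + (-10 - X*T²) = -13 - X*T²)
(305 + n(-6, -3)) + 333 = (305 + (-13 - 1*(-6)*(-3)²)) + 333 = (305 + (-13 - 1*(-6)*9)) + 333 = (305 + (-13 + 54)) + 333 = (305 + 41) + 333 = 346 + 333 = 679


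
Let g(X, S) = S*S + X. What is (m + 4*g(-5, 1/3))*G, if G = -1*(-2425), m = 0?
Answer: -426800/9 ≈ -47422.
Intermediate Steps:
g(X, S) = X + S² (g(X, S) = S² + X = X + S²)
G = 2425
(m + 4*g(-5, 1/3))*G = (0 + 4*(-5 + (1/3)²))*2425 = (0 + 4*(-5 + (1*(⅓))²))*2425 = (0 + 4*(-5 + (⅓)²))*2425 = (0 + 4*(-5 + ⅑))*2425 = (0 + 4*(-44/9))*2425 = (0 - 176/9)*2425 = -176/9*2425 = -426800/9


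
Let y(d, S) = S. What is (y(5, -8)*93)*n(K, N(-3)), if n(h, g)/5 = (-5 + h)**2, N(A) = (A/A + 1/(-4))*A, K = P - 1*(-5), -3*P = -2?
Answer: -4960/3 ≈ -1653.3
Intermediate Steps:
P = 2/3 (P = -1/3*(-2) = 2/3 ≈ 0.66667)
K = 17/3 (K = 2/3 - 1*(-5) = 2/3 + 5 = 17/3 ≈ 5.6667)
N(A) = 3*A/4 (N(A) = (1 + 1*(-1/4))*A = (1 - 1/4)*A = 3*A/4)
n(h, g) = 5*(-5 + h)**2
(y(5, -8)*93)*n(K, N(-3)) = (-8*93)*(5*(-5 + 17/3)**2) = -3720*(2/3)**2 = -3720*4/9 = -744*20/9 = -4960/3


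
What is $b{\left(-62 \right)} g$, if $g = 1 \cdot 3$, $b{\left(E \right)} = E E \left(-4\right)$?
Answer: $-46128$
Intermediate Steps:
$b{\left(E \right)} = - 4 E^{2}$ ($b{\left(E \right)} = E^{2} \left(-4\right) = - 4 E^{2}$)
$g = 3$
$b{\left(-62 \right)} g = - 4 \left(-62\right)^{2} \cdot 3 = \left(-4\right) 3844 \cdot 3 = \left(-15376\right) 3 = -46128$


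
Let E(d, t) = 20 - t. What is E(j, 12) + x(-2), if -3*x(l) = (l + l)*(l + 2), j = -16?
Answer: 8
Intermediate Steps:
x(l) = -2*l*(2 + l)/3 (x(l) = -(l + l)*(l + 2)/3 = -2*l*(2 + l)/3)
E(j, 12) + x(-2) = (20 - 1*12) - ⅔*(-2)*(2 - 2) = (20 - 12) - ⅔*(-2)*0 = 8 + 0 = 8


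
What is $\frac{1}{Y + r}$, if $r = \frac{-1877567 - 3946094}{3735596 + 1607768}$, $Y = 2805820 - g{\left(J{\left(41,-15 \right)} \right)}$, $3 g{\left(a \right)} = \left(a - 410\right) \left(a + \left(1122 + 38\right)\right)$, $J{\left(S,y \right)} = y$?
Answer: $\frac{16030092}{47577749770957} \approx 3.3692 \cdot 10^{-7}$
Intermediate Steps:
$g{\left(a \right)} = \frac{\left(-410 + a\right) \left(1160 + a\right)}{3}$ ($g{\left(a \right)} = \frac{\left(a - 410\right) \left(a + \left(1122 + 38\right)\right)}{3} = \frac{\left(-410 + a\right) \left(a + 1160\right)}{3} = \frac{\left(-410 + a\right) \left(1160 + a\right)}{3}$)
$Y = \frac{8904085}{3}$ ($Y = 2805820 - \left(- \frac{475600}{3} + 250 \left(-15\right) + \frac{\left(-15\right)^{2}}{3}\right) = 2805820 - \left(- \frac{475600}{3} - 3750 + \frac{1}{3} \cdot 225\right) = 2805820 - \left(- \frac{475600}{3} - 3750 + 75\right) = 2805820 - - \frac{486625}{3} = 2805820 + \frac{486625}{3} = \frac{8904085}{3} \approx 2.968 \cdot 10^{6}$)
$r = - \frac{5823661}{5343364} \approx -1.0899$
$\frac{1}{Y + r} = \frac{1}{\frac{8904085}{3} - \frac{5823661}{5343364}} = \frac{1}{\frac{47577749770957}{16030092}} = \frac{16030092}{47577749770957}$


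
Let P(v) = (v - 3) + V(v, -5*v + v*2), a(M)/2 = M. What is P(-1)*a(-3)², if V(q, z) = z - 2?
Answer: -108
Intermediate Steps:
V(q, z) = -2 + z
a(M) = 2*M
P(v) = -5 - 2*v (P(v) = (v - 3) + (-2 + (-5*v + v*2)) = (-3 + v) + (-2 + (-5*v + 2*v)) = (-3 + v) + (-2 - 3*v) = -5 - 2*v)
P(-1)*a(-3)² = (-5 - 2*(-1))*(2*(-3))² = (-5 + 2)*(-6)² = -3*36 = -108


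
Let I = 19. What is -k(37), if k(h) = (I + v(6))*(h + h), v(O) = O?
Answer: -1850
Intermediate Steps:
k(h) = 50*h (k(h) = (19 + 6)*(h + h) = 25*(2*h) = 50*h)
-k(37) = -50*37 = -1*1850 = -1850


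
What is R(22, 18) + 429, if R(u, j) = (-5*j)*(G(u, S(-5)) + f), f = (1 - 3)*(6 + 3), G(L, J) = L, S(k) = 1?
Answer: 69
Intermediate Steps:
f = -18 (f = -2*9 = -18)
R(u, j) = -5*j*(-18 + u) (R(u, j) = (-5*j)*(u - 18) = (-5*j)*(-18 + u) = -5*j*(-18 + u))
R(22, 18) + 429 = 5*18*(18 - 1*22) + 429 = 5*18*(18 - 22) + 429 = 5*18*(-4) + 429 = -360 + 429 = 69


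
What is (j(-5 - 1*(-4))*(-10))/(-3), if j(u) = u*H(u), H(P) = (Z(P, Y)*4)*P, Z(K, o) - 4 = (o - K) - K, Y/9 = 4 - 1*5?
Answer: -40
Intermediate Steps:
Y = -9 (Y = 9*(4 - 1*5) = 9*(4 - 5) = 9*(-1) = -9)
Z(K, o) = 4 + o - 2*K (Z(K, o) = 4 + ((o - K) - K) = 4 + (o - 2*K) = 4 + o - 2*K)
H(P) = P*(-20 - 8*P) (H(P) = ((4 - 9 - 2*P)*4)*P = ((-5 - 2*P)*4)*P = (-20 - 8*P)*P = P*(-20 - 8*P))
j(u) = -4*u²*(5 + 2*u) (j(u) = u*(-4*u*(5 + 2*u)) = -4*u²*(5 + 2*u))
(j(-5 - 1*(-4))*(-10))/(-3) = (((-5 - 1*(-4))²*(-20 - 8*(-5 - 1*(-4))))*(-10))/(-3) = (((-5 + 4)²*(-20 - 8*(-5 + 4)))*(-10))*(-⅓) = (((-1)²*(-20 - 8*(-1)))*(-10))*(-⅓) = ((1*(-20 + 8))*(-10))*(-⅓) = ((1*(-12))*(-10))*(-⅓) = -12*(-10)*(-⅓) = 120*(-⅓) = -40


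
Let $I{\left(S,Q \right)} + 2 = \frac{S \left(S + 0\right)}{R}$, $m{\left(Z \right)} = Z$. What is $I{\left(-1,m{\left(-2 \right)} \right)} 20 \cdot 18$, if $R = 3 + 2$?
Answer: $-648$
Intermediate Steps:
$R = 5$
$I{\left(S,Q \right)} = -2 + \frac{S^{2}}{5}$ ($I{\left(S,Q \right)} = -2 + \frac{S \left(S + 0\right)}{5} = -2 + S S \frac{1}{5} = -2 + S^{2} \cdot \frac{1}{5} = -2 + \frac{S^{2}}{5}$)
$I{\left(-1,m{\left(-2 \right)} \right)} 20 \cdot 18 = \left(-2 + \frac{\left(-1\right)^{2}}{5}\right) 20 \cdot 18 = \left(-2 + \frac{1}{5} \cdot 1\right) 20 \cdot 18 = \left(-2 + \frac{1}{5}\right) 20 \cdot 18 = \left(- \frac{9}{5}\right) 20 \cdot 18 = \left(-36\right) 18 = -648$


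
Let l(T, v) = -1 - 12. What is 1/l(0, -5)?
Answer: -1/13 ≈ -0.076923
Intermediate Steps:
l(T, v) = -13
1/l(0, -5) = 1/(-13) = -1/13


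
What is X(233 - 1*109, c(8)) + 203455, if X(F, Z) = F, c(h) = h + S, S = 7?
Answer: 203579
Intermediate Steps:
c(h) = 7 + h (c(h) = h + 7 = 7 + h)
X(233 - 1*109, c(8)) + 203455 = (233 - 1*109) + 203455 = (233 - 109) + 203455 = 124 + 203455 = 203579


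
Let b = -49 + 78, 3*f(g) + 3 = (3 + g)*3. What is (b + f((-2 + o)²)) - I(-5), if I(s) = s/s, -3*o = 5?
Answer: 391/9 ≈ 43.444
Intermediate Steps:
o = -5/3 (o = -⅓*5 = -5/3 ≈ -1.6667)
I(s) = 1
f(g) = 2 + g (f(g) = -1 + ((3 + g)*3)/3 = -1 + (9 + 3*g)/3 = -1 + (3 + g) = 2 + g)
b = 29
(b + f((-2 + o)²)) - I(-5) = (29 + (2 + (-2 - 5/3)²)) - 1*1 = (29 + (2 + (-11/3)²)) - 1 = (29 + (2 + 121/9)) - 1 = (29 + 139/9) - 1 = 400/9 - 1 = 391/9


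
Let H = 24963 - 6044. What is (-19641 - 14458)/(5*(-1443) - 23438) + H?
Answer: 579958206/30653 ≈ 18920.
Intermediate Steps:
H = 18919
(-19641 - 14458)/(5*(-1443) - 23438) + H = (-19641 - 14458)/(5*(-1443) - 23438) + 18919 = -34099/(-7215 - 23438) + 18919 = -34099/(-30653) + 18919 = -34099*(-1/30653) + 18919 = 34099/30653 + 18919 = 579958206/30653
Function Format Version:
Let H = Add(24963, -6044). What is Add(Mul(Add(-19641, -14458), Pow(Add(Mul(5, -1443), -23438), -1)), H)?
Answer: Rational(579958206, 30653) ≈ 18920.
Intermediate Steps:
H = 18919
Add(Mul(Add(-19641, -14458), Pow(Add(Mul(5, -1443), -23438), -1)), H) = Add(Mul(Add(-19641, -14458), Pow(Add(Mul(5, -1443), -23438), -1)), 18919) = Add(Mul(-34099, Pow(Add(-7215, -23438), -1)), 18919) = Add(Mul(-34099, Pow(-30653, -1)), 18919) = Add(Mul(-34099, Rational(-1, 30653)), 18919) = Add(Rational(34099, 30653), 18919) = Rational(579958206, 30653)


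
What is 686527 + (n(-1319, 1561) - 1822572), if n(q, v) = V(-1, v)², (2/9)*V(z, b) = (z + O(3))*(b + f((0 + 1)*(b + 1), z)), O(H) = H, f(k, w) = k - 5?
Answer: 786339799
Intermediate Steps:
f(k, w) = -5 + k
V(z, b) = 9*(-4 + 2*b)*(3 + z)/2 (V(z, b) = 9*((z + 3)*(b + (-5 + (0 + 1)*(b + 1))))/2 = 9*((3 + z)*(b + (-5 + 1*(1 + b))))/2 = 9*((3 + z)*(b + (-5 + (1 + b))))/2 = 9*((3 + z)*(b + (-4 + b)))/2 = 9*((3 + z)*(-4 + 2*b))/2 = 9*((-4 + 2*b)*(3 + z))/2 = 9*(-4 + 2*b)*(3 + z)/2)
n(q, v) = (-36 + 18*v)² (n(q, v) = (-54 - 18*(-1) + 27*v + 9*v*(-1))² = (-54 + 18 + 27*v - 9*v)² = (-36 + 18*v)²)
686527 + (n(-1319, 1561) - 1822572) = 686527 + (324*(-2 + 1561)² - 1822572) = 686527 + (324*1559² - 1822572) = 686527 + (324*2430481 - 1822572) = 686527 + (787475844 - 1822572) = 686527 + 785653272 = 786339799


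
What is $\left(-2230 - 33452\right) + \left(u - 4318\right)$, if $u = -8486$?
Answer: $-48486$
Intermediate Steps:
$\left(-2230 - 33452\right) + \left(u - 4318\right) = \left(-2230 - 33452\right) - 12804 = -35682 - 12804 = -48486$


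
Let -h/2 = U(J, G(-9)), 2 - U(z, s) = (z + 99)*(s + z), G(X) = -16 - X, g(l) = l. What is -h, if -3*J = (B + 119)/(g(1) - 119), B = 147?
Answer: 39180388/31329 ≈ 1250.6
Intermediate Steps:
J = 133/177 (J = -(147 + 119)/(3*(1 - 119)) = -266/(3*(-118)) = -266*(-1)/(3*118) = -⅓*(-133/59) = 133/177 ≈ 0.75141)
U(z, s) = 2 - (99 + z)*(s + z) (U(z, s) = 2 - (z + 99)*(s + z) = 2 - (99 + z)*(s + z))
h = -39180388/31329 (h = -2*(2 - (133/177)² - 99*(-16 - 1*(-9)) - 99*133/177 - 1*(-16 - 1*(-9))*133/177) = -2*(2 - 1*17689/31329 - 99*(-16 + 9) - 4389/59 - 1*(-16 + 9)*133/177) = -2*(2 - 17689/31329 - 99*(-7) - 4389/59 - 1*(-7)*133/177) = -2*(2 - 17689/31329 + 693 - 4389/59 + 931/177) = -2*19590194/31329 = -39180388/31329 ≈ -1250.6)
-h = -1*(-39180388/31329) = 39180388/31329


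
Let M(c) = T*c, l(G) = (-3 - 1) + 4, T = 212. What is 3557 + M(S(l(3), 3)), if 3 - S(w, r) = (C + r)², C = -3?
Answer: 4193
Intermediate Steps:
l(G) = 0 (l(G) = -4 + 4 = 0)
S(w, r) = 3 - (-3 + r)²
M(c) = 212*c
3557 + M(S(l(3), 3)) = 3557 + 212*(3 - (-3 + 3)²) = 3557 + 212*(3 - 1*0²) = 3557 + 212*(3 - 1*0) = 3557 + 212*(3 + 0) = 3557 + 212*3 = 3557 + 636 = 4193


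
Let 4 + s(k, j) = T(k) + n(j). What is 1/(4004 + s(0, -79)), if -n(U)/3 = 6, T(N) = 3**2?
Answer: 1/3991 ≈ 0.00025056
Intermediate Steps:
T(N) = 9
n(U) = -18 (n(U) = -3*6 = -18)
s(k, j) = -13 (s(k, j) = -4 + (9 - 18) = -4 - 9 = -13)
1/(4004 + s(0, -79)) = 1/(4004 - 13) = 1/3991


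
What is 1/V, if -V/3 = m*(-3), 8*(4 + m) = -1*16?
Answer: -1/54 ≈ -0.018519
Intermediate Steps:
m = -6 (m = -4 + (-1*16)/8 = -4 + (⅛)*(-16) = -4 - 2 = -6)
V = -54 (V = -(-18)*(-3) = -3*18 = -54)
1/V = 1/(-54) = -1/54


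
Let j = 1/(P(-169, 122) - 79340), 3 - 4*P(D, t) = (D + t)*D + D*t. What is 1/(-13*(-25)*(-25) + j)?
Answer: -152341/1237770627 ≈ -0.00012308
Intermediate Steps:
P(D, t) = ¾ - D*t/4 - D*(D + t)/4 (P(D, t) = ¾ - ((D + t)*D + D*t)/4 = ¾ - (D*(D + t) + D*t)/4 = ¾ - (D*t + D*(D + t))/4 = ¾ + (-D*t/4 - D*(D + t)/4) = ¾ - D*t/4 - D*(D + t)/4)
j = -2/152341 (j = 1/((¾ - ¼*(-169)² - ½*(-169)*122) - 79340) = 1/((¾ - ¼*28561 + 10309) - 79340) = 1/((¾ - 28561/4 + 10309) - 79340) = 1/(6339/2 - 79340) = 1/(-152341/2) = -2/152341 ≈ -1.3128e-5)
1/(-13*(-25)*(-25) + j) = 1/(-13*(-25)*(-25) - 2/152341) = 1/(325*(-25) - 2/152341) = 1/(-8125 - 2/152341) = 1/(-1237770627/152341) = -152341/1237770627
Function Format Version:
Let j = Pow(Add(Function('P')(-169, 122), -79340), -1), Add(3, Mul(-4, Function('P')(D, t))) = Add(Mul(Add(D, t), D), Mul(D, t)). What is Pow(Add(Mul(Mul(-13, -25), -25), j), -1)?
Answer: Rational(-152341, 1237770627) ≈ -0.00012308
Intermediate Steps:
Function('P')(D, t) = Add(Rational(3, 4), Mul(Rational(-1, 4), D, t), Mul(Rational(-1, 4), D, Add(D, t))) (Function('P')(D, t) = Add(Rational(3, 4), Mul(Rational(-1, 4), Add(Mul(Add(D, t), D), Mul(D, t)))) = Add(Rational(3, 4), Mul(Rational(-1, 4), Add(Mul(D, Add(D, t)), Mul(D, t)))) = Add(Rational(3, 4), Mul(Rational(-1, 4), Add(Mul(D, t), Mul(D, Add(D, t))))) = Add(Rational(3, 4), Add(Mul(Rational(-1, 4), D, t), Mul(Rational(-1, 4), D, Add(D, t)))) = Add(Rational(3, 4), Mul(Rational(-1, 4), D, t), Mul(Rational(-1, 4), D, Add(D, t))))
j = Rational(-2, 152341) (j = Pow(Add(Add(Rational(3, 4), Mul(Rational(-1, 4), Pow(-169, 2)), Mul(Rational(-1, 2), -169, 122)), -79340), -1) = Pow(Add(Add(Rational(3, 4), Mul(Rational(-1, 4), 28561), 10309), -79340), -1) = Pow(Add(Add(Rational(3, 4), Rational(-28561, 4), 10309), -79340), -1) = Pow(Add(Rational(6339, 2), -79340), -1) = Pow(Rational(-152341, 2), -1) = Rational(-2, 152341) ≈ -1.3128e-5)
Pow(Add(Mul(Mul(-13, -25), -25), j), -1) = Pow(Add(Mul(Mul(-13, -25), -25), Rational(-2, 152341)), -1) = Pow(Add(Mul(325, -25), Rational(-2, 152341)), -1) = Pow(Add(-8125, Rational(-2, 152341)), -1) = Pow(Rational(-1237770627, 152341), -1) = Rational(-152341, 1237770627)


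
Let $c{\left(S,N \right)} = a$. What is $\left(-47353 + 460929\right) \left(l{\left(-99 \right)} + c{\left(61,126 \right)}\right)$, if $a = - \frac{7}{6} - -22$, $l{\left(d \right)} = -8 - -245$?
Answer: $\frac{319901036}{3} \approx 1.0663 \cdot 10^{8}$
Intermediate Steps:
$l{\left(d \right)} = 237$ ($l{\left(d \right)} = -8 + 245 = 237$)
$a = \frac{125}{6}$ ($a = \left(-7\right) \frac{1}{6} + 22 = - \frac{7}{6} + 22 = \frac{125}{6} \approx 20.833$)
$c{\left(S,N \right)} = \frac{125}{6}$
$\left(-47353 + 460929\right) \left(l{\left(-99 \right)} + c{\left(61,126 \right)}\right) = \left(-47353 + 460929\right) \left(237 + \frac{125}{6}\right) = 413576 \cdot \frac{1547}{6} = \frac{319901036}{3}$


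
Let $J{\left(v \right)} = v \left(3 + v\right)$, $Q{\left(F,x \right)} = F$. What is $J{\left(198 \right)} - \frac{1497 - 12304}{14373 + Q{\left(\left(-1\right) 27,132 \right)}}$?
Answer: $\frac{570952915}{14346} \approx 39799.0$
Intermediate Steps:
$J{\left(198 \right)} - \frac{1497 - 12304}{14373 + Q{\left(\left(-1\right) 27,132 \right)}} = 198 \left(3 + 198\right) - \frac{1497 - 12304}{14373 - 27} = 198 \cdot 201 - - \frac{10807}{14373 - 27} = 39798 - - \frac{10807}{14346} = 39798 + \frac{10807}{14346} = \frac{570952915}{14346}$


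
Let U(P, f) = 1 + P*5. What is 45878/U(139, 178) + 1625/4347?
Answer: 1152659/17388 ≈ 66.291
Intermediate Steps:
U(P, f) = 1 + 5*P
45878/U(139, 178) + 1625/4347 = 45878/(1 + 5*139) + 1625/4347 = 45878/(1 + 695) + 1625*(1/4347) = 45878/696 + 1625/4347 = 45878*(1/696) + 1625/4347 = 791/12 + 1625/4347 = 1152659/17388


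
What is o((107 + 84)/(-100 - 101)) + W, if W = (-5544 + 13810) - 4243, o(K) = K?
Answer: 808432/201 ≈ 4022.1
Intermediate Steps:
W = 4023 (W = 8266 - 4243 = 4023)
o((107 + 84)/(-100 - 101)) + W = (107 + 84)/(-100 - 101) + 4023 = 191/(-201) + 4023 = 191*(-1/201) + 4023 = -191/201 + 4023 = 808432/201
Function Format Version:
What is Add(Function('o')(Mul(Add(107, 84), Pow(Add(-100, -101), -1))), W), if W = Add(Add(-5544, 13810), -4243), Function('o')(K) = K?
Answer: Rational(808432, 201) ≈ 4022.1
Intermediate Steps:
W = 4023 (W = Add(8266, -4243) = 4023)
Add(Function('o')(Mul(Add(107, 84), Pow(Add(-100, -101), -1))), W) = Add(Mul(Add(107, 84), Pow(Add(-100, -101), -1)), 4023) = Add(Mul(191, Pow(-201, -1)), 4023) = Add(Mul(191, Rational(-1, 201)), 4023) = Add(Rational(-191, 201), 4023) = Rational(808432, 201)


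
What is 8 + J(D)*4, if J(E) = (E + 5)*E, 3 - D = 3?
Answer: 8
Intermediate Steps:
D = 0 (D = 3 - 1*3 = 3 - 3 = 0)
J(E) = E*(5 + E) (J(E) = (5 + E)*E = E*(5 + E))
8 + J(D)*4 = 8 + (0*(5 + 0))*4 = 8 + (0*5)*4 = 8 + 0*4 = 8 + 0 = 8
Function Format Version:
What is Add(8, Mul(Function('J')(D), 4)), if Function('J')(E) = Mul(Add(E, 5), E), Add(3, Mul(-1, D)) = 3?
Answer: 8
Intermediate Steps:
D = 0 (D = Add(3, Mul(-1, 3)) = Add(3, -3) = 0)
Function('J')(E) = Mul(E, Add(5, E)) (Function('J')(E) = Mul(Add(5, E), E) = Mul(E, Add(5, E)))
Add(8, Mul(Function('J')(D), 4)) = Add(8, Mul(Mul(0, Add(5, 0)), 4)) = Add(8, Mul(Mul(0, 5), 4)) = Add(8, Mul(0, 4)) = Add(8, 0) = 8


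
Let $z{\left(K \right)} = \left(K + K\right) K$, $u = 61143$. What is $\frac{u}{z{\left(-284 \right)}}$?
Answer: $\frac{61143}{161312} \approx 0.37904$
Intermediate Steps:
$z{\left(K \right)} = 2 K^{2}$ ($z{\left(K \right)} = 2 K K = 2 K^{2}$)
$\frac{u}{z{\left(-284 \right)}} = \frac{61143}{2 \left(-284\right)^{2}} = \frac{61143}{2 \cdot 80656} = \frac{61143}{161312}$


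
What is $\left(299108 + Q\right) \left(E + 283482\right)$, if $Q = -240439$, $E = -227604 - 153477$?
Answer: $-5726035731$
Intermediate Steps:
$E = -381081$ ($E = -227604 - 153477 = -381081$)
$\left(299108 + Q\right) \left(E + 283482\right) = \left(299108 - 240439\right) \left(-381081 + 283482\right) = 58669 \left(-97599\right) = -5726035731$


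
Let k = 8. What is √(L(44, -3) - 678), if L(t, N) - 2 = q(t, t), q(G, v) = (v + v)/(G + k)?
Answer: 3*I*√12662/13 ≈ 25.967*I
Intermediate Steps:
q(G, v) = 2*v/(8 + G) (q(G, v) = (v + v)/(G + 8) = (2*v)/(8 + G) = 2*v/(8 + G))
L(t, N) = 2 + 2*t/(8 + t)
√(L(44, -3) - 678) = √(4*(4 + 44)/(8 + 44) - 678) = √(4*48/52 - 678) = √(4*(1/52)*48 - 678) = √(48/13 - 678) = √(-8766/13) = 3*I*√12662/13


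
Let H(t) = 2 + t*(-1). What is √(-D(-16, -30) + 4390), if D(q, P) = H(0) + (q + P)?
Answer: √4434 ≈ 66.588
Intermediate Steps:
H(t) = 2 - t
D(q, P) = 2 + P + q (D(q, P) = (2 - 1*0) + (q + P) = (2 + 0) + (P + q) = 2 + (P + q) = 2 + P + q)
√(-D(-16, -30) + 4390) = √(-(2 - 30 - 16) + 4390) = √(-1*(-44) + 4390) = √(44 + 4390) = √4434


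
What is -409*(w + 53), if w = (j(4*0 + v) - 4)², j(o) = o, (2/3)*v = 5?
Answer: -106749/4 ≈ -26687.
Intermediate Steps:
v = 15/2 (v = (3/2)*5 = 15/2 ≈ 7.5000)
w = 49/4 (w = ((4*0 + 15/2) - 4)² = ((0 + 15/2) - 4)² = (15/2 - 4)² = (7/2)² = 49/4 ≈ 12.250)
-409*(w + 53) = -409*(49/4 + 53) = -409*261/4 = -106749/4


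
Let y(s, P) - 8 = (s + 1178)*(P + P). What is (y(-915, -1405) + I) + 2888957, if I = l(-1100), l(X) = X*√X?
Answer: 2149935 - 11000*I*√11 ≈ 2.1499e+6 - 36483.0*I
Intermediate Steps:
l(X) = X^(3/2)
I = -11000*I*√11 (I = (-1100)^(3/2) = -11000*I*√11 ≈ -36483.0*I)
y(s, P) = 8 + 2*P*(1178 + s) (y(s, P) = 8 + (s + 1178)*(P + P) = 8 + (1178 + s)*(2*P) = 8 + 2*P*(1178 + s))
(y(-915, -1405) + I) + 2888957 = ((8 + 2356*(-1405) + 2*(-1405)*(-915)) - 11000*I*√11) + 2888957 = ((8 - 3310180 + 2571150) - 11000*I*√11) + 2888957 = (-739022 - 11000*I*√11) + 2888957 = 2149935 - 11000*I*√11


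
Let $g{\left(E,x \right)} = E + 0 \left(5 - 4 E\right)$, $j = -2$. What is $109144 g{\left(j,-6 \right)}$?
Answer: $-218288$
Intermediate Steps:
$g{\left(E,x \right)} = E$ ($g{\left(E,x \right)} = E + 0 = E$)
$109144 g{\left(j,-6 \right)} = 109144 \left(-2\right) = -218288$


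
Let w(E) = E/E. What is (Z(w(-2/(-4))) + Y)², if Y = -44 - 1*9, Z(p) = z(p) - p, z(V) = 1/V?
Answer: 2809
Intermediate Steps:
w(E) = 1
Z(p) = 1/p - p
Y = -53 (Y = -44 - 9 = -53)
(Z(w(-2/(-4))) + Y)² = ((1/1 - 1*1) - 53)² = ((1 - 1) - 53)² = (0 - 53)² = (-53)² = 2809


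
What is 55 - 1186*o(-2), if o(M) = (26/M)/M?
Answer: -7654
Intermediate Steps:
o(M) = 26/M²
55 - 1186*o(-2) = 55 - 30836/(-2)² = 55 - 30836/4 = 55 - 1186*13/2 = 55 - 7709 = -7654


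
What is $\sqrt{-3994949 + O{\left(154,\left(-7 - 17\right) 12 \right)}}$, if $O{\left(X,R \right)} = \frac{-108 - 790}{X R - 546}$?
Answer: $\frac{2 i \sqrt{503321226019437}}{22449} \approx 1998.7 i$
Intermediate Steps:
$O{\left(X,R \right)} = - \frac{898}{-546 + R X}$ ($O{\left(X,R \right)} = - \frac{898}{R X - 546} = - \frac{898}{-546 + R X}$)
$\sqrt{-3994949 + O{\left(154,\left(-7 - 17\right) 12 \right)}} = \sqrt{-3994949 - \frac{898}{-546 + \left(-7 - 17\right) 12 \cdot 154}} = \sqrt{-3994949 - \frac{898}{-546 + \left(-24\right) 12 \cdot 154}} = \sqrt{-3994949 - \frac{898}{-546 - 44352}} = \sqrt{-3994949 - \frac{898}{-44898}} = \sqrt{-3994949 - - \frac{449}{22449}} = \sqrt{-3994949 + \frac{449}{22449}} = \sqrt{- \frac{89682609652}{22449}} = \frac{2 i \sqrt{503321226019437}}{22449}$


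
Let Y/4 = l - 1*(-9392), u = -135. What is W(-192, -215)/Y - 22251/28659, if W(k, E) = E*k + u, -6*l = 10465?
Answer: 498486797/876717022 ≈ 0.56858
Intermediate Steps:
l = -10465/6 (l = -1/6*10465 = -10465/6 ≈ -1744.2)
W(k, E) = -135 + E*k (W(k, E) = E*k - 135 = -135 + E*k)
Y = 91774/3 (Y = 4*(-10465/6 - 1*(-9392)) = 4*(-10465/6 + 9392) = 4*(45887/6) = 91774/3 ≈ 30591.)
W(-192, -215)/Y - 22251/28659 = (-135 - 215*(-192))/(91774/3) - 22251/28659 = (-135 + 41280)*(3/91774) - 22251*1/28659 = 41145*(3/91774) - 7417/9553 = 123435/91774 - 7417/9553 = 498486797/876717022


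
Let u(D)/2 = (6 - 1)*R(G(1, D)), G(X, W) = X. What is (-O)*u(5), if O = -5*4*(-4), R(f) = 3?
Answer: -2400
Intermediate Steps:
O = 80 (O = -20*(-4) = 80)
u(D) = 30 (u(D) = 2*((6 - 1)*3) = 2*(5*3) = 2*15 = 30)
(-O)*u(5) = -1*80*30 = -80*30 = -2400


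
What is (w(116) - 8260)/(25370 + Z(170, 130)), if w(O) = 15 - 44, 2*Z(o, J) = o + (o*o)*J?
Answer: -8289/1903955 ≈ -0.0043536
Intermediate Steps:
Z(o, J) = o/2 + J*o**2/2 (Z(o, J) = (o + (o*o)*J)/2 = (o + o**2*J)/2 = (o + J*o**2)/2 = o/2 + J*o**2/2)
w(O) = -29
(w(116) - 8260)/(25370 + Z(170, 130)) = (-29 - 8260)/(25370 + (1/2)*170*(1 + 130*170)) = -8289/(25370 + (1/2)*170*(1 + 22100)) = -8289/(25370 + (1/2)*170*22101) = -8289/(25370 + 1878585) = -8289/1903955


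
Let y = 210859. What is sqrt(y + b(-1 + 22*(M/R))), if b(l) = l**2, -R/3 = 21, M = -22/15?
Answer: 2*sqrt(47075642749)/945 ≈ 459.19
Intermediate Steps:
M = -22/15 (M = -22*1/15 = -22/15 ≈ -1.4667)
R = -63 (R = -3*21 = -63)
sqrt(y + b(-1 + 22*(M/R))) = sqrt(210859 + (-1 + 22*(-22/15/(-63)))**2) = sqrt(210859 + (-1 + 22*(-22/15*(-1/63)))**2) = sqrt(210859 + (-1 + 22*(22/945))**2) = sqrt(210859 + (-1 + 484/945)**2) = sqrt(210859 + (-461/945)**2) = sqrt(210859 + 212521/893025) = sqrt(188302570996/893025) = 2*sqrt(47075642749)/945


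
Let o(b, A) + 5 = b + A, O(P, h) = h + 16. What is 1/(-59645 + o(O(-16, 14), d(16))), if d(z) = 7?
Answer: -1/59613 ≈ -1.6775e-5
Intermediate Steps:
O(P, h) = 16 + h
o(b, A) = -5 + A + b (o(b, A) = -5 + (b + A) = -5 + (A + b) = -5 + A + b)
1/(-59645 + o(O(-16, 14), d(16))) = 1/(-59645 + (-5 + 7 + (16 + 14))) = 1/(-59645 + (-5 + 7 + 30)) = 1/(-59645 + 32) = 1/(-59613) = -1/59613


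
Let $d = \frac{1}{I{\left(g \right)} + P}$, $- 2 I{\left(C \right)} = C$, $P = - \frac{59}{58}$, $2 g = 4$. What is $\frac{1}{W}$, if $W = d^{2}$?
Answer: $\frac{13689}{3364} \approx 4.0693$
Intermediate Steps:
$g = 2$ ($g = \frac{1}{2} \cdot 4 = 2$)
$P = - \frac{59}{58}$ ($P = \left(-59\right) \frac{1}{58} = - \frac{59}{58} \approx -1.0172$)
$I{\left(C \right)} = - \frac{C}{2}$
$d = - \frac{58}{117}$ ($d = \frac{1}{\left(- \frac{1}{2}\right) 2 - \frac{59}{58}} = \frac{1}{-1 - \frac{59}{58}} = \frac{1}{- \frac{117}{58}} = - \frac{58}{117} \approx -0.49573$)
$W = \frac{3364}{13689}$ ($W = \left(- \frac{58}{117}\right)^{2} = \frac{3364}{13689} \approx 0.24574$)
$\frac{1}{W} = \frac{1}{\frac{3364}{13689}} = \frac{13689}{3364}$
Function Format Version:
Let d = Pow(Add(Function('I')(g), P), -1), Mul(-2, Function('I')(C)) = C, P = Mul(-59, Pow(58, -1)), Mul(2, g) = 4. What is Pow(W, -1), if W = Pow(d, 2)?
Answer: Rational(13689, 3364) ≈ 4.0693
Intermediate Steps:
g = 2 (g = Mul(Rational(1, 2), 4) = 2)
P = Rational(-59, 58) (P = Mul(-59, Rational(1, 58)) = Rational(-59, 58) ≈ -1.0172)
Function('I')(C) = Mul(Rational(-1, 2), C)
d = Rational(-58, 117) (d = Pow(Add(Mul(Rational(-1, 2), 2), Rational(-59, 58)), -1) = Pow(Add(-1, Rational(-59, 58)), -1) = Pow(Rational(-117, 58), -1) = Rational(-58, 117) ≈ -0.49573)
W = Rational(3364, 13689) (W = Pow(Rational(-58, 117), 2) = Rational(3364, 13689) ≈ 0.24574)
Pow(W, -1) = Pow(Rational(3364, 13689), -1) = Rational(13689, 3364)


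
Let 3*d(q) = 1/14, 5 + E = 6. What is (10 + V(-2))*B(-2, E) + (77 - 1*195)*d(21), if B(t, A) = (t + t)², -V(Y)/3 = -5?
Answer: 8341/21 ≈ 397.19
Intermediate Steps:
E = 1 (E = -5 + 6 = 1)
d(q) = 1/42 (d(q) = (⅓)/14 = (⅓)*(1/14) = 1/42)
V(Y) = 15 (V(Y) = -3*(-5) = 15)
B(t, A) = 4*t² (B(t, A) = (2*t)² = 4*t²)
(10 + V(-2))*B(-2, E) + (77 - 1*195)*d(21) = (10 + 15)*(4*(-2)²) + (77 - 1*195)*(1/42) = 25*(4*4) + (77 - 195)*(1/42) = 25*16 - 118*1/42 = 400 - 59/21 = 8341/21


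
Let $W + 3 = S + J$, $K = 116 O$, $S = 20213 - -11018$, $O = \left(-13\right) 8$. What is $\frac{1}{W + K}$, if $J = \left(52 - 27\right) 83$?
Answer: $\frac{1}{21239} \approx 4.7083 \cdot 10^{-5}$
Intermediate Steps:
$O = -104$
$J = 2075$ ($J = 25 \cdot 83 = 2075$)
$S = 31231$ ($S = 20213 + 11018 = 31231$)
$K = -12064$ ($K = 116 \left(-104\right) = -12064$)
$W = 33303$ ($W = -3 + \left(31231 + 2075\right) = -3 + 33306 = 33303$)
$\frac{1}{W + K} = \frac{1}{33303 - 12064} = \frac{1}{21239}$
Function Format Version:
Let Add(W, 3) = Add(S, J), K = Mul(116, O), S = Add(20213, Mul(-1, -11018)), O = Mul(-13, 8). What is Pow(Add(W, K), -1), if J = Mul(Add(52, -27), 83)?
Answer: Rational(1, 21239) ≈ 4.7083e-5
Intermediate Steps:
O = -104
J = 2075 (J = Mul(25, 83) = 2075)
S = 31231 (S = Add(20213, 11018) = 31231)
K = -12064 (K = Mul(116, -104) = -12064)
W = 33303 (W = Add(-3, Add(31231, 2075)) = Add(-3, 33306) = 33303)
Pow(Add(W, K), -1) = Pow(Add(33303, -12064), -1) = Pow(21239, -1) = Rational(1, 21239)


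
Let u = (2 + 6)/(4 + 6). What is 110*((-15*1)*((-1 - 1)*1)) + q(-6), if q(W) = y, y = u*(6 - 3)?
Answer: 16512/5 ≈ 3302.4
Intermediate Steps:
u = ⅘ (u = 8/10 = 8*(⅒) = ⅘ ≈ 0.80000)
y = 12/5 (y = 4*(6 - 3)/5 = (⅘)*3 = 12/5 ≈ 2.4000)
q(W) = 12/5
110*((-15*1)*((-1 - 1)*1)) + q(-6) = 110*((-15*1)*((-1 - 1)*1)) + 12/5 = 110*(-(-30)) + 12/5 = 110*(-15*(-2)) + 12/5 = 110*30 + 12/5 = 3300 + 12/5 = 16512/5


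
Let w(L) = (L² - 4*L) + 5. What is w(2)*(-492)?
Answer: -492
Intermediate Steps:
w(L) = 5 + L² - 4*L
w(2)*(-492) = (5 + 2² - 4*2)*(-492) = (5 + 4 - 8)*(-492) = 1*(-492) = -492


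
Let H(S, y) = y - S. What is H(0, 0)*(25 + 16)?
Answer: 0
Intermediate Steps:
H(0, 0)*(25 + 16) = (0 - 1*0)*(25 + 16) = (0 + 0)*41 = 0*41 = 0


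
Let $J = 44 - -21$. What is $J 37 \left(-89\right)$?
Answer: $-214045$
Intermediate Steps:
$J = 65$ ($J = 44 + 21 = 65$)
$J 37 \left(-89\right) = 65 \cdot 37 \left(-89\right) = 2405 \left(-89\right) = -214045$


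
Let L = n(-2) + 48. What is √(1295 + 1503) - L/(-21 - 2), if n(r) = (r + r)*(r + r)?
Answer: 64/23 + √2798 ≈ 55.679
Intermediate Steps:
n(r) = 4*r² (n(r) = (2*r)*(2*r) = 4*r²)
L = 64 (L = 4*(-2)² + 48 = 4*4 + 48 = 16 + 48 = 64)
√(1295 + 1503) - L/(-21 - 2) = √(1295 + 1503) - 64/(-21 - 2) = √2798 - 64/(-23) = √2798 - (-1)*64/23 = √2798 - 1*(-64/23) = √2798 + 64/23 = 64/23 + √2798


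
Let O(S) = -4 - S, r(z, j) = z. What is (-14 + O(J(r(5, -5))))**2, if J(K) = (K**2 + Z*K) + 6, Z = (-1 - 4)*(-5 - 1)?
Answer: 39601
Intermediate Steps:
Z = 30 (Z = -5*(-6) = 30)
J(K) = 6 + K**2 + 30*K (J(K) = (K**2 + 30*K) + 6 = 6 + K**2 + 30*K)
(-14 + O(J(r(5, -5))))**2 = (-14 + (-4 - (6 + 5**2 + 30*5)))**2 = (-14 + (-4 - (6 + 25 + 150)))**2 = (-14 + (-4 - 1*181))**2 = (-14 + (-4 - 181))**2 = (-14 - 185)**2 = (-199)**2 = 39601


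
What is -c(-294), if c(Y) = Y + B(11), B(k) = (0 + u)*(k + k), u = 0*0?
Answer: 294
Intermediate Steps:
u = 0
B(k) = 0 (B(k) = (0 + 0)*(k + k) = 0*(2*k) = 0)
c(Y) = Y (c(Y) = Y + 0 = Y)
-c(-294) = -1*(-294) = 294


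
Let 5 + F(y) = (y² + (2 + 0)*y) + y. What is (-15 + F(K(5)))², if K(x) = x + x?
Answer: 12100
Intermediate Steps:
K(x) = 2*x
F(y) = -5 + y² + 3*y (F(y) = -5 + ((y² + (2 + 0)*y) + y) = -5 + ((y² + 2*y) + y) = -5 + (y² + 3*y) = -5 + y² + 3*y)
(-15 + F(K(5)))² = (-15 + (-5 + (2*5)² + 3*(2*5)))² = (-15 + (-5 + 10² + 3*10))² = (-15 + (-5 + 100 + 30))² = (-15 + 125)² = 110² = 12100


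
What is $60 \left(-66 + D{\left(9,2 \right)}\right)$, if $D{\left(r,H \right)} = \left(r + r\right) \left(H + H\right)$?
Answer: $360$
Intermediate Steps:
$D{\left(r,H \right)} = 4 H r$ ($D{\left(r,H \right)} = 2 r 2 H = 4 H r$)
$60 \left(-66 + D{\left(9,2 \right)}\right) = 60 \left(-66 + 4 \cdot 2 \cdot 9\right) = 60 \left(-66 + 72\right) = 60 \cdot 6 = 360$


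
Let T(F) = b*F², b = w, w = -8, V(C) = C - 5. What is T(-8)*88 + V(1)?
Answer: -45060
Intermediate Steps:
V(C) = -5 + C
b = -8
T(F) = -8*F²
T(-8)*88 + V(1) = -8*(-8)²*88 + (-5 + 1) = -8*64*88 - 4 = -512*88 - 4 = -45056 - 4 = -45060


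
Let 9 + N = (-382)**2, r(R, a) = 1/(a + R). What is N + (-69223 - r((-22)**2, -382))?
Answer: 7822583/102 ≈ 76692.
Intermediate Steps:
r(R, a) = 1/(R + a)
N = 145915 (N = -9 + (-382)**2 = -9 + 145924 = 145915)
N + (-69223 - r((-22)**2, -382)) = 145915 + (-69223 - 1/((-22)**2 - 382)) = 145915 + (-69223 - 1/(484 - 382)) = 145915 + (-69223 - 1/102) = 145915 - 7060747/102 = 7822583/102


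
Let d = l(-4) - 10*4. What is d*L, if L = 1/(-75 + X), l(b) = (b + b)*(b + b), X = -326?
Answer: -24/401 ≈ -0.059850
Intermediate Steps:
l(b) = 4*b² (l(b) = (2*b)*(2*b) = 4*b²)
L = -1/401 (L = 1/(-75 - 326) = 1/(-401) = -1/401 ≈ -0.0024938)
d = 24 (d = 4*(-4)² - 10*4 = 4*16 - 40 = 64 - 40 = 24)
d*L = 24*(-1/401) = -24/401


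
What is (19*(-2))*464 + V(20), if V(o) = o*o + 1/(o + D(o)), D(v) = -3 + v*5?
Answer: -2016143/117 ≈ -17232.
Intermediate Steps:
D(v) = -3 + 5*v
V(o) = o**2 + 1/(-3 + 6*o) (V(o) = o*o + 1/(o + (-3 + 5*o)) = o**2 + 1/(-3 + 6*o))
(19*(-2))*464 + V(20) = (19*(-2))*464 + (1 - 3*20**2 + 6*20**3)/(3*(-1 + 2*20)) = -38*464 + (1 - 3*400 + 6*8000)/(3*(-1 + 40)) = -17632 + (1/3)*(1 - 1200 + 48000)/39 = -17632 + (1/3)*(1/39)*46801 = -17632 + 46801/117 = -2016143/117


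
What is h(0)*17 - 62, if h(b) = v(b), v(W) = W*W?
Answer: -62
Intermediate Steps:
v(W) = W²
h(b) = b²
h(0)*17 - 62 = 0²*17 - 62 = 0*17 - 62 = 0 - 62 = -62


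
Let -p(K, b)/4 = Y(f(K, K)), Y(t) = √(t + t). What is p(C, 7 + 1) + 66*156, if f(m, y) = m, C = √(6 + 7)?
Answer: 10296 - 4*√2*13^(¼) ≈ 10285.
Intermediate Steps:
C = √13 ≈ 3.6056
Y(t) = √2*√t (Y(t) = √(2*t) = √2*√t)
p(K, b) = -4*√2*√K
p(C, 7 + 1) + 66*156 = -4*√2*√(√13) + 66*156 = -4*√2*13^(¼) + 10296 = 10296 - 4*√2*13^(¼)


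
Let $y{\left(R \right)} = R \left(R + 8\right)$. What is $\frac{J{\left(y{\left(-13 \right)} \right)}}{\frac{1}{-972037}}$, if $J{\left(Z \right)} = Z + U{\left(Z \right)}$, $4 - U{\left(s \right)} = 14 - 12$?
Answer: $-65126479$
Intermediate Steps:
$y{\left(R \right)} = R \left(8 + R\right)$
$U{\left(s \right)} = 2$ ($U{\left(s \right)} = 4 - \left(14 - 12\right) = 4 - 2 = 2$)
$J{\left(Z \right)} = 2 + Z$ ($J{\left(Z \right)} = Z + 2 = 2 + Z$)
$\frac{J{\left(y{\left(-13 \right)} \right)}}{\frac{1}{-972037}} = \frac{2 - 13 \left(8 - 13\right)}{\frac{1}{-972037}} = \frac{2 - -65}{- \frac{1}{972037}} = \left(2 + 65\right) \left(-972037\right) = 67 \left(-972037\right) = -65126479$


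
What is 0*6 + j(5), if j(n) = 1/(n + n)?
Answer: ⅒ ≈ 0.10000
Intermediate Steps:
j(n) = 1/(2*n)
0*6 + j(5) = 0*6 + (½)/5 = 0 + (½)*(⅕) = 0 + ⅒ = ⅒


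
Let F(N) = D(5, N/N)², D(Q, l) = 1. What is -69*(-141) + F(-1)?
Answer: 9730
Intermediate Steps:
F(N) = 1 (F(N) = 1² = 1)
-69*(-141) + F(-1) = -69*(-141) + 1 = 9729 + 1 = 9730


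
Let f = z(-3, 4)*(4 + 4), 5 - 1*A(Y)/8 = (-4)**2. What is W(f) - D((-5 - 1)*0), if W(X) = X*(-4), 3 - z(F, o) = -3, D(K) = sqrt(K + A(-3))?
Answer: -192 - 2*I*sqrt(22) ≈ -192.0 - 9.3808*I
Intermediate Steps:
A(Y) = -88 (A(Y) = 40 - 8*(-4)**2 = 40 - 8*16 = 40 - 128 = -88)
D(K) = sqrt(-88 + K) (D(K) = sqrt(K - 88) = sqrt(-88 + K))
z(F, o) = 6 (z(F, o) = 3 - 1*(-3) = 3 + 3 = 6)
f = 48 (f = 6*(4 + 4) = 6*8 = 48)
W(X) = -4*X
W(f) - D((-5 - 1)*0) = -4*48 - sqrt(-88 + (-5 - 1)*0) = -192 - sqrt(-88 - 6*0) = -192 - sqrt(-88 + 0) = -192 - sqrt(-88) = -192 - 2*I*sqrt(22)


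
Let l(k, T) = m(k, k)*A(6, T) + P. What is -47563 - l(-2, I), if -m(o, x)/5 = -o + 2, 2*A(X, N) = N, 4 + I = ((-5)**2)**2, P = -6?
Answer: -41347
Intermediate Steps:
I = 621 (I = -4 + ((-5)**2)**2 = -4 + 25**2 = -4 + 625 = 621)
A(X, N) = N/2
m(o, x) = -10 + 5*o (m(o, x) = -5*(-o + 2) = -5*(2 - o) = -10 + 5*o)
l(k, T) = -6 + T*(-10 + 5*k)/2 (l(k, T) = (-10 + 5*k)*(T/2) - 6 = T*(-10 + 5*k)/2 - 6 = -6 + T*(-10 + 5*k)/2)
-47563 - l(-2, I) = -47563 - (-6 + (5/2)*621*(-2 - 2)) = -47563 - (-6 + (5/2)*621*(-4)) = -47563 - (-6 - 6210) = -47563 - 1*(-6216) = -47563 + 6216 = -41347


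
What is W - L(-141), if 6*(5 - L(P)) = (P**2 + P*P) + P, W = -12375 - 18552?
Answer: -48657/2 ≈ -24329.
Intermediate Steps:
W = -30927
L(P) = 5 - P**2/3 - P/6 (L(P) = 5 - ((P**2 + P*P) + P)/6 = 5 - ((P**2 + P**2) + P)/6 = 5 - (2*P**2 + P)/6 = 5 - (P + 2*P**2)/6 = 5 + (-P**2/3 - P/6) = 5 - P**2/3 - P/6)
W - L(-141) = -30927 - (5 - 1/3*(-141)**2 - 1/6*(-141)) = -30927 - (5 - 1/3*19881 + 47/2) = -30927 - (5 - 6627 + 47/2) = -30927 - 1*(-13197/2) = -30927 + 13197/2 = -48657/2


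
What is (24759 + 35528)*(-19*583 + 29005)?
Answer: 1080825336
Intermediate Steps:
(24759 + 35528)*(-19*583 + 29005) = 60287*(-11077 + 29005) = 60287*17928 = 1080825336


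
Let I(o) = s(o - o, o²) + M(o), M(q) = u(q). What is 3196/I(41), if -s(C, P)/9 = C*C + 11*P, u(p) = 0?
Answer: -3196/166419 ≈ -0.019205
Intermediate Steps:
M(q) = 0
s(C, P) = -99*P - 9*C² (s(C, P) = -9*(C*C + 11*P) = -9*(C² + 11*P) = -99*P - 9*C²)
I(o) = -99*o² (I(o) = (-99*o² - 9*(o - o)²) + 0 = (-99*o² - 9*0²) + 0 = (-99*o² - 9*0) + 0 = (-99*o² + 0) + 0 = -99*o² + 0 = -99*o²)
3196/I(41) = 3196/((-99*41²)) = 3196/((-99*1681)) = 3196/(-166419) = 3196*(-1/166419) = -3196/166419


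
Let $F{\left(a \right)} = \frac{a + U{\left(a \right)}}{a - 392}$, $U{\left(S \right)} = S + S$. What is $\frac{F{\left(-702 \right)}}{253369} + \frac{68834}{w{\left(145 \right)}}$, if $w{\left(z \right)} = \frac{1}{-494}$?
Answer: $- \frac{4712710478999575}{138592843} \approx -3.4004 \cdot 10^{7}$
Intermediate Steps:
$U{\left(S \right)} = 2 S$
$w{\left(z \right)} = - \frac{1}{494}$
$F{\left(a \right)} = \frac{3 a}{-392 + a}$ ($F{\left(a \right)} = \frac{a + 2 a}{a - 392} = \frac{3 a}{-392 + a}$)
$\frac{F{\left(-702 \right)}}{253369} + \frac{68834}{w{\left(145 \right)}} = \frac{3 \left(-702\right) \frac{1}{-392 - 702}}{253369} + \frac{68834}{- \frac{1}{494}} = 3 \left(-702\right) \frac{1}{-1094} \cdot \frac{1}{253369} + 68834 \left(-494\right) = 3 \left(-702\right) \left(- \frac{1}{1094}\right) \frac{1}{253369} - 34003996 = \frac{1053}{547} \cdot \frac{1}{253369} - 34003996 = \frac{1053}{138592843} - 34003996 = - \frac{4712710478999575}{138592843}$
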